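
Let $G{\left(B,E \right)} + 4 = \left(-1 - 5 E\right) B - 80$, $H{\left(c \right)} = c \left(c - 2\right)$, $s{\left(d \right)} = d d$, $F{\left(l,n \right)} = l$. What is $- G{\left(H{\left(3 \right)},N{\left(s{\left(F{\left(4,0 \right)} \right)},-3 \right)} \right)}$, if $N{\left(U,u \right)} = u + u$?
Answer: $-3$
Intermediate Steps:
$s{\left(d \right)} = d^{2}$
$H{\left(c \right)} = c \left(-2 + c\right)$
$N{\left(U,u \right)} = 2 u$
$G{\left(B,E \right)} = -84 + B \left(-1 - 5 E\right)$ ($G{\left(B,E \right)} = -4 + \left(\left(-1 - 5 E\right) B - 80\right) = -4 + \left(B \left(-1 - 5 E\right) - 80\right) = -4 + \left(-80 + B \left(-1 - 5 E\right)\right) = -84 + B \left(-1 - 5 E\right)$)
$- G{\left(H{\left(3 \right)},N{\left(s{\left(F{\left(4,0 \right)} \right)},-3 \right)} \right)} = - (-84 - 3 \left(-2 + 3\right) - 5 \cdot 3 \left(-2 + 3\right) 2 \left(-3\right)) = - (-84 - 3 \cdot 1 - 5 \cdot 3 \cdot 1 \left(-6\right)) = - (-84 - 3 - 15 \left(-6\right)) = - (-84 - 3 + 90) = \left(-1\right) 3 = -3$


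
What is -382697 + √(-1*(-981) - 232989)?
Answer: -382697 + 2*I*√58002 ≈ -3.827e+5 + 481.67*I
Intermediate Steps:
-382697 + √(-1*(-981) - 232989) = -382697 + √(981 - 232989) = -382697 + √(-232008) = -382697 + 2*I*√58002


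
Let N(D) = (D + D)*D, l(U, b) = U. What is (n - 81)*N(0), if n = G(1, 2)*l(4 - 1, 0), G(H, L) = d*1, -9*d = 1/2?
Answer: 0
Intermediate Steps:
d = -1/18 (d = -1/9/2 = -1/9*1/2 = -1/18 ≈ -0.055556)
N(D) = 2*D**2 (N(D) = (2*D)*D = 2*D**2)
G(H, L) = -1/18 (G(H, L) = -1/18*1 = -1/18)
n = -1/6 (n = -(4 - 1)/18 = -1/18*3 = -1/6 ≈ -0.16667)
(n - 81)*N(0) = (-1/6 - 81)*(2*0**2) = -487*0/3 = -487/6*0 = 0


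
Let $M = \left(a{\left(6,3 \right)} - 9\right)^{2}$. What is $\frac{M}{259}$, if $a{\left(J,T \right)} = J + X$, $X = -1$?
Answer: $\frac{16}{259} \approx 0.061776$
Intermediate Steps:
$a{\left(J,T \right)} = -1 + J$ ($a{\left(J,T \right)} = J - 1 = -1 + J$)
$M = 16$ ($M = \left(\left(-1 + 6\right) - 9\right)^{2} = \left(5 - 9\right)^{2} = \left(-4\right)^{2} = 16$)
$\frac{M}{259} = \frac{16}{259}$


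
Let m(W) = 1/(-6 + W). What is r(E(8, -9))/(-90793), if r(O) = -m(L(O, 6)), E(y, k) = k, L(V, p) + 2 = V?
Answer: -1/1543481 ≈ -6.4789e-7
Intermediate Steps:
L(V, p) = -2 + V
r(O) = -1/(-8 + O) (r(O) = -1/(-6 + (-2 + O)) = -1/(-8 + O))
r(E(8, -9))/(-90793) = -1/(-8 - 9)/(-90793) = -1/(-17)*(-1/90793) = -1*(-1/17)*(-1/90793) = (1/17)*(-1/90793) = -1/1543481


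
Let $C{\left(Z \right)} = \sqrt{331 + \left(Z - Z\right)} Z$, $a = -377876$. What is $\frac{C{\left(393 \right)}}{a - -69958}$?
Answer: $- \frac{393 \sqrt{331}}{307918} \approx -0.02322$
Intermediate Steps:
$C{\left(Z \right)} = Z \sqrt{331}$ ($C{\left(Z \right)} = \sqrt{331 + 0} Z = \sqrt{331} Z = Z \sqrt{331}$)
$\frac{C{\left(393 \right)}}{a - -69958} = \frac{393 \sqrt{331}}{-377876 - -69958} = \frac{393 \sqrt{331}}{-377876 + 69958} = \frac{393 \sqrt{331}}{-307918} = 393 \sqrt{331} \left(- \frac{1}{307918}\right) = - \frac{393 \sqrt{331}}{307918}$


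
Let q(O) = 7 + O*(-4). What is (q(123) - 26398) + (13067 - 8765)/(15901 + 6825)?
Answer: -305469378/11363 ≈ -26883.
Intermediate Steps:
q(O) = 7 - 4*O
(q(123) - 26398) + (13067 - 8765)/(15901 + 6825) = ((7 - 4*123) - 26398) + (13067 - 8765)/(15901 + 6825) = ((7 - 492) - 26398) + 4302/22726 = (-485 - 26398) + 4302*(1/22726) = -26883 + 2151/11363 = -305469378/11363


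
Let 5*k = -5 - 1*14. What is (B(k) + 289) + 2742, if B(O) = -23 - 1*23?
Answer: 2985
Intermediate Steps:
k = -19/5 (k = (-5 - 1*14)/5 = (-5 - 14)/5 = (⅕)*(-19) = -19/5 ≈ -3.8000)
B(O) = -46 (B(O) = -23 - 23 = -46)
(B(k) + 289) + 2742 = (-46 + 289) + 2742 = 243 + 2742 = 2985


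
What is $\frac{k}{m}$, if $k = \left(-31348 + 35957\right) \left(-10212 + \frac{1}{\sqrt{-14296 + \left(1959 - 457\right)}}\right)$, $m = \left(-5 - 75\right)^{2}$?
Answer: $- \frac{11766777}{1600} - \frac{4609 i \sqrt{12794}}{81881600} \approx -7354.2 - 0.0063668 i$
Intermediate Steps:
$m = 6400$ ($m = \left(-80\right)^{2} = 6400$)
$k = -47067108 - \frac{4609 i \sqrt{12794}}{12794}$ ($k = 4609 \left(-10212 + \frac{1}{\sqrt{-14296 + \left(1959 - 457\right)}}\right) = 4609 \left(-10212 + \frac{1}{\sqrt{-14296 + 1502}}\right) = 4609 \left(-10212 + \frac{1}{\sqrt{-12794}}\right) = 4609 \left(-10212 + \frac{1}{i \sqrt{12794}}\right) = 4609 \left(-10212 - \frac{i \sqrt{12794}}{12794}\right) = -47067108 - \frac{4609 i \sqrt{12794}}{12794} \approx -4.7067 \cdot 10^{7} - 40.748 i$)
$\frac{k}{m} = \frac{-47067108 - \frac{4609 i \sqrt{12794}}{12794}}{6400} = \left(-47067108 - \frac{4609 i \sqrt{12794}}{12794}\right) \frac{1}{6400} = - \frac{11766777}{1600} - \frac{4609 i \sqrt{12794}}{81881600}$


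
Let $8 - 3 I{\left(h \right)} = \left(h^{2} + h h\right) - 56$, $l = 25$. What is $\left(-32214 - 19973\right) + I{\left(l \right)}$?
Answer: $- \frac{157747}{3} \approx -52582.0$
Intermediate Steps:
$I{\left(h \right)} = \frac{64}{3} - \frac{2 h^{2}}{3}$ ($I{\left(h \right)} = \frac{8}{3} - \frac{\left(h^{2} + h h\right) - 56}{3} = \frac{8}{3} - \frac{\left(h^{2} + h^{2}\right) - 56}{3} = \frac{8}{3} - \frac{2 h^{2} - 56}{3} = \frac{8}{3} - \frac{-56 + 2 h^{2}}{3} = \frac{8}{3} - \left(- \frac{56}{3} + \frac{2 h^{2}}{3}\right) = \frac{64}{3} - \frac{2 h^{2}}{3}$)
$\left(-32214 - 19973\right) + I{\left(l \right)} = \left(-32214 - 19973\right) + \left(\frac{64}{3} - \frac{2 \cdot 25^{2}}{3}\right) = -52187 + \left(\frac{64}{3} - \frac{1250}{3}\right) = -52187 - \frac{1186}{3} = - \frac{157747}{3}$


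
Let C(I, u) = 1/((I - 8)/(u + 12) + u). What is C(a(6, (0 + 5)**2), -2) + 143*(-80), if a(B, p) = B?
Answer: -125845/11 ≈ -11440.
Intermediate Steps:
C(I, u) = 1/(u + (-8 + I)/(12 + u)) (C(I, u) = 1/((-8 + I)/(12 + u) + u) = 1/(u + (-8 + I)/(12 + u)))
C(a(6, (0 + 5)**2), -2) + 143*(-80) = (12 - 2)/(-8 + 6 + (-2)**2 + 12*(-2)) + 143*(-80) = 10/(-8 + 6 + 4 - 24) - 11440 = 10/(-22) - 11440 = -1/22*10 - 11440 = -5/11 - 11440 = -125845/11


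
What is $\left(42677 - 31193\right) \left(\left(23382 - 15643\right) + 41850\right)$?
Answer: $569480076$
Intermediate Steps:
$\left(42677 - 31193\right) \left(\left(23382 - 15643\right) + 41850\right) = 11484 \left(\left(23382 - 15643\right) + 41850\right) = 11484 \left(7739 + 41850\right) = 11484 \cdot 49589 = 569480076$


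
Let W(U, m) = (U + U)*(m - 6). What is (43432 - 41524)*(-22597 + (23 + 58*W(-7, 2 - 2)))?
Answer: -33775416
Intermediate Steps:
W(U, m) = 2*U*(-6 + m) (W(U, m) = (2*U)*(-6 + m) = 2*U*(-6 + m))
(43432 - 41524)*(-22597 + (23 + 58*W(-7, 2 - 2))) = (43432 - 41524)*(-22597 + (23 + 58*(2*(-7)*(-6 + (2 - 2))))) = 1908*(-22597 + (23 + 58*(2*(-7)*(-6 + 0)))) = 1908*(-22597 + (23 + 58*(2*(-7)*(-6)))) = 1908*(-22597 + (23 + 58*84)) = 1908*(-22597 + (23 + 4872)) = 1908*(-22597 + 4895) = 1908*(-17702) = -33775416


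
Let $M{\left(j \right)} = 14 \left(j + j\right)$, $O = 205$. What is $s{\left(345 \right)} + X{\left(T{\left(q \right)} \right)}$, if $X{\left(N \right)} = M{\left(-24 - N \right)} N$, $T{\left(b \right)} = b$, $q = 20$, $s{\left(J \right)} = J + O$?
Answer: $-24090$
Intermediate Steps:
$s{\left(J \right)} = 205 + J$ ($s{\left(J \right)} = J + 205 = 205 + J$)
$M{\left(j \right)} = 28 j$ ($M{\left(j \right)} = 14 \cdot 2 j = 28 j$)
$X{\left(N \right)} = N \left(-672 - 28 N\right)$ ($X{\left(N \right)} = 28 \left(-24 - N\right) N = \left(-672 - 28 N\right) N = N \left(-672 - 28 N\right)$)
$s{\left(345 \right)} + X{\left(T{\left(q \right)} \right)} = \left(205 + 345\right) - 560 \left(24 + 20\right) = 550 - 560 \cdot 44 = 550 - 24640 = -24090$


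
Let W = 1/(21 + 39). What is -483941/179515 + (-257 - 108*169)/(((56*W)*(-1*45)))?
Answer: 67394237/153870 ≈ 437.99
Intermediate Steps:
W = 1/60 ≈ 0.016667
-483941/179515 + (-257 - 108*169)/(((56*W)*(-1*45))) = -483941/179515 + (-257 - 108*169)/(((56*(1/60))*(-1*45))) = -483941*1/179515 + (-257 - 18252)/(((14/15)*(-45))) = -483941/179515 - 18509/(-42) = -483941/179515 - 18509*(-1/42) = -483941/179515 + 18509/42 = 67394237/153870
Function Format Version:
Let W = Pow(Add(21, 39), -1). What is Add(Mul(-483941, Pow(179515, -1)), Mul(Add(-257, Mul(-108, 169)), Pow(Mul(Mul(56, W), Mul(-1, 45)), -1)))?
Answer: Rational(67394237, 153870) ≈ 437.99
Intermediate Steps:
W = Rational(1, 60) (W = Pow(60, -1) = Rational(1, 60) ≈ 0.016667)
Add(Mul(-483941, Pow(179515, -1)), Mul(Add(-257, Mul(-108, 169)), Pow(Mul(Mul(56, W), Mul(-1, 45)), -1))) = Add(Mul(-483941, Pow(179515, -1)), Mul(Add(-257, Mul(-108, 169)), Pow(Mul(Mul(56, Rational(1, 60)), Mul(-1, 45)), -1))) = Add(Mul(-483941, Rational(1, 179515)), Mul(Add(-257, -18252), Pow(Mul(Rational(14, 15), -45), -1))) = Add(Rational(-483941, 179515), Mul(-18509, Pow(-42, -1))) = Add(Rational(-483941, 179515), Mul(-18509, Rational(-1, 42))) = Add(Rational(-483941, 179515), Rational(18509, 42)) = Rational(67394237, 153870)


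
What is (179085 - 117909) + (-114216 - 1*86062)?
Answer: -139102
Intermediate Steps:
(179085 - 117909) + (-114216 - 1*86062) = 61176 + (-114216 - 86062) = 61176 - 200278 = -139102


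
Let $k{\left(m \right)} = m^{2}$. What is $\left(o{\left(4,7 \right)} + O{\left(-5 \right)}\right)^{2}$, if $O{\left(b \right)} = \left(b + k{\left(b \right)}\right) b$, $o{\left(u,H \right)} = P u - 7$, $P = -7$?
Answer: $18225$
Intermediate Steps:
$o{\left(u,H \right)} = -7 - 7 u$ ($o{\left(u,H \right)} = - 7 u - 7 = -7 - 7 u$)
$O{\left(b \right)} = b \left(b + b^{2}\right)$ ($O{\left(b \right)} = \left(b + b^{2}\right) b = b \left(b + b^{2}\right)$)
$\left(o{\left(4,7 \right)} + O{\left(-5 \right)}\right)^{2} = \left(\left(-7 - 28\right) + \left(-5\right)^{2} \left(1 - 5\right)\right)^{2} = \left(\left(-7 - 28\right) + 25 \left(-4\right)\right)^{2} = \left(-35 - 100\right)^{2} = \left(-135\right)^{2} = 18225$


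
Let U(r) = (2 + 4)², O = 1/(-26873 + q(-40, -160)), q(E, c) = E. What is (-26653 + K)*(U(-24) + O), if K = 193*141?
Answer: 542565520/26913 ≈ 20160.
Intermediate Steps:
O = -1/26913 (O = 1/(-26873 - 40) = 1/(-26913) = -1/26913 ≈ -3.7157e-5)
K = 27213
U(r) = 36 (U(r) = 6² = 36)
(-26653 + K)*(U(-24) + O) = (-26653 + 27213)*(36 - 1/26913) = 560*(968867/26913) = 542565520/26913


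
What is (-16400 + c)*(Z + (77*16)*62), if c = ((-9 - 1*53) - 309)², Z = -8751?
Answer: 8199892553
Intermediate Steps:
c = 137641 (c = ((-9 - 53) - 309)² = (-62 - 309)² = (-371)² = 137641)
(-16400 + c)*(Z + (77*16)*62) = (-16400 + 137641)*(-8751 + (77*16)*62) = 121241*(-8751 + 1232*62) = 121241*(-8751 + 76384) = 121241*67633 = 8199892553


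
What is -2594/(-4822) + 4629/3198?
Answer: 5102775/2570126 ≈ 1.9854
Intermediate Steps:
-2594/(-4822) + 4629/3198 = -2594*(-1/4822) + 4629*(1/3198) = 1297/2411 + 1543/1066 = 5102775/2570126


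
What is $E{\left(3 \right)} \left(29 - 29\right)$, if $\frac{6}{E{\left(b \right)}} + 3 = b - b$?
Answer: $0$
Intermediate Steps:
$E{\left(b \right)} = -2$ ($E{\left(b \right)} = \frac{6}{-3 + \left(b - b\right)} = \frac{6}{-3 + 0} = \frac{6}{-3} = 6 \left(- \frac{1}{3}\right) = -2$)
$E{\left(3 \right)} \left(29 - 29\right) = - 2 \left(29 - 29\right) = \left(-2\right) 0 = 0$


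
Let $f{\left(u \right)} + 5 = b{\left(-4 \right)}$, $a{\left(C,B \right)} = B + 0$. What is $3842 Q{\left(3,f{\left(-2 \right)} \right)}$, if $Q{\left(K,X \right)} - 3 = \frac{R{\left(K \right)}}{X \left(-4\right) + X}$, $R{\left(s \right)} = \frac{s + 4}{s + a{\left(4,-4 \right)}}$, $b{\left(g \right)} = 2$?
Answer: $\frac{76840}{9} \approx 8537.8$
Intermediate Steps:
$a{\left(C,B \right)} = B$
$R{\left(s \right)} = \frac{4 + s}{-4 + s}$ ($R{\left(s \right)} = \frac{s + 4}{s - 4} = \frac{4 + s}{-4 + s}$)
$f{\left(u \right)} = -3$ ($f{\left(u \right)} = -5 + 2 = -3$)
$Q{\left(K,X \right)} = 3 - \frac{4 + K}{3 X \left(-4 + K\right)}$ ($Q{\left(K,X \right)} = 3 + \frac{\frac{1}{-4 + K} \left(4 + K\right)}{X \left(-4\right) + X} = 3 + \frac{\frac{1}{-4 + K} \left(4 + K\right)}{- 4 X + X} = 3 + \frac{\frac{1}{-4 + K} \left(4 + K\right)}{\left(-3\right) X} = 3 + \frac{4 + K}{-4 + K} \left(- \frac{1}{3 X}\right) = 3 - \frac{4 + K}{3 X \left(-4 + K\right)}$)
$3842 Q{\left(3,f{\left(-2 \right)} \right)} = 3842 \frac{-4 - 3 + 9 \left(-3\right) \left(-4 + 3\right)}{3 \left(-3\right) \left(-4 + 3\right)} = 3842 \cdot \frac{1}{3} \left(- \frac{1}{3}\right) \frac{1}{-1} \left(-4 - 3 + 9 \left(-3\right) \left(-1\right)\right) = 3842 \cdot \frac{1}{3} \left(- \frac{1}{3}\right) \left(-1\right) \left(-4 - 3 + 27\right) = 3842 \cdot \frac{1}{3} \left(- \frac{1}{3}\right) \left(-1\right) 20 = 3842 \cdot \frac{20}{9} = \frac{76840}{9}$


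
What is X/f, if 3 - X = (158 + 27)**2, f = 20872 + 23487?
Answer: -34222/44359 ≈ -0.77148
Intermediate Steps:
f = 44359
X = -34222 (X = 3 - (158 + 27)**2 = 3 - 1*185**2 = 3 - 1*34225 = 3 - 34225 = -34222)
X/f = -34222/44359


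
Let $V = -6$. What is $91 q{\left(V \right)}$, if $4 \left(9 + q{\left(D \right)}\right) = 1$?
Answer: $- \frac{3185}{4} \approx -796.25$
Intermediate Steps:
$q{\left(D \right)} = - \frac{35}{4}$ ($q{\left(D \right)} = -9 + \frac{1}{4} \cdot 1 = -9 + \frac{1}{4} = - \frac{35}{4}$)
$91 q{\left(V \right)} = 91 \left(- \frac{35}{4}\right) = - \frac{3185}{4}$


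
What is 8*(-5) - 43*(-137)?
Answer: 5851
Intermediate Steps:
8*(-5) - 43*(-137) = -40 + 5891 = 5851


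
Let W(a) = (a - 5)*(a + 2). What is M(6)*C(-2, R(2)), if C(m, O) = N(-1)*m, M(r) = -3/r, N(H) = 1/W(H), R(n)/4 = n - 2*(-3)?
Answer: -1/6 ≈ -0.16667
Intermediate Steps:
R(n) = 24 + 4*n (R(n) = 4*(n - 2*(-3)) = 4*(n + 6) = 4*(6 + n) = 24 + 4*n)
W(a) = (-5 + a)*(2 + a)
N(H) = 1/(-10 + H**2 - 3*H)
C(m, O) = -m/6 (C(m, O) = m/(-10 + (-1)**2 - 3*(-1)) = m/(-10 + 1 + 3) = m/(-6) = -m/6)
M(6)*C(-2, R(2)) = (-3/6)*(-1/6*(-2)) = -3*1/6*(1/3) = -1/2*1/3 = -1/6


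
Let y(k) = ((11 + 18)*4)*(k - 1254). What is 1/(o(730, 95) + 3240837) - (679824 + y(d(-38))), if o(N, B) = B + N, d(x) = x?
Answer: -1717925260223/3241662 ≈ -5.2995e+5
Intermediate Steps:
y(k) = -145464 + 116*k (y(k) = (29*4)*(-1254 + k) = 116*(-1254 + k) = -145464 + 116*k)
1/(o(730, 95) + 3240837) - (679824 + y(d(-38))) = 1/((95 + 730) + 3240837) - (679824 + (-145464 + 116*(-38))) = 1/(825 + 3240837) - (679824 + (-145464 - 4408)) = 1/3241662 - (679824 - 149872) = 1/3241662 - 1*529952 = 1/3241662 - 529952 = -1717925260223/3241662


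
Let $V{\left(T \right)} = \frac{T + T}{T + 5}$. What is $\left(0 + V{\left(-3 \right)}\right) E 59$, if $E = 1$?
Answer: $-177$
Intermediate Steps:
$V{\left(T \right)} = \frac{2 T}{5 + T}$
$\left(0 + V{\left(-3 \right)}\right) E 59 = \left(0 + 2 \left(-3\right) \frac{1}{5 - 3}\right) 1 \cdot 59 = \left(0 + 2 \left(-3\right) \frac{1}{2}\right) 1 \cdot 59 = \left(0 - 3\right) 1 \cdot 59 = \left(-3\right) 1 \cdot 59 = \left(-3\right) 59 = -177$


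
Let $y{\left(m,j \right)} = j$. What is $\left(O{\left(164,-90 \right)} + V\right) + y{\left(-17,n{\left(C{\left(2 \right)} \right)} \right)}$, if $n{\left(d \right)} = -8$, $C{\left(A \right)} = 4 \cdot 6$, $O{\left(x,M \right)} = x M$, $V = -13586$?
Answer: $-28354$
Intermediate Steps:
$O{\left(x,M \right)} = M x$
$C{\left(A \right)} = 24$
$\left(O{\left(164,-90 \right)} + V\right) + y{\left(-17,n{\left(C{\left(2 \right)} \right)} \right)} = \left(\left(-90\right) 164 - 13586\right) - 8 = \left(-14760 - 13586\right) - 8 = -28346 - 8 = -28354$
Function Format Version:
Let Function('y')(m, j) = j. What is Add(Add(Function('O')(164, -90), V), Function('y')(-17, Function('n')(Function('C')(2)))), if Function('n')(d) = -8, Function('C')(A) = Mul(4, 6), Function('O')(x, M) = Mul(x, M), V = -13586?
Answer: -28354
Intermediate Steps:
Function('O')(x, M) = Mul(M, x)
Function('C')(A) = 24
Add(Add(Function('O')(164, -90), V), Function('y')(-17, Function('n')(Function('C')(2)))) = Add(Add(Mul(-90, 164), -13586), -8) = Add(Add(-14760, -13586), -8) = Add(-28346, -8) = -28354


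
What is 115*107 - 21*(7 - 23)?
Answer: 12641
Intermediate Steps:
115*107 - 21*(7 - 23) = 12305 - 21*(-16) = 12305 + 336 = 12641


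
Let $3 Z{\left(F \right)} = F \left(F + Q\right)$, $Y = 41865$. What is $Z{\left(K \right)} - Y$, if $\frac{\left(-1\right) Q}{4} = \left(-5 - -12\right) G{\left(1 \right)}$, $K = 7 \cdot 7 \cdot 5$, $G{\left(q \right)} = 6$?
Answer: $- \frac{106730}{3} \approx -35577.0$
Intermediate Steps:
$K = 245$ ($K = 49 \cdot 5 = 245$)
$Q = -168$ ($Q = - 4 \left(-5 - -12\right) 6 = - 4 \left(-5 + 12\right) 6 = - 4 \cdot 7 \cdot 6 = \left(-4\right) 42 = -168$)
$Z{\left(F \right)} = \frac{F \left(-168 + F\right)}{3}$ ($Z{\left(F \right)} = \frac{F \left(F - 168\right)}{3} = \frac{F \left(-168 + F\right)}{3}$)
$Z{\left(K \right)} - Y = \frac{1}{3} \cdot 245 \left(-168 + 245\right) - 41865 = \frac{1}{3} \cdot 245 \cdot 77 - 41865 = \frac{18865}{3} - 41865 = - \frac{106730}{3}$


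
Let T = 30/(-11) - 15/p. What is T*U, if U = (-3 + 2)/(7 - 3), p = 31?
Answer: 1095/1364 ≈ 0.80279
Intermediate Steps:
T = -1095/341 (T = 30/(-11) - 15/31 = 30*(-1/11) - 15*1/31 = -30/11 - 15/31 = -1095/341 ≈ -3.2111)
U = -¼ (U = -1/4 = -1*¼ = -¼ ≈ -0.25000)
T*U = -1095/341*(-¼) = 1095/1364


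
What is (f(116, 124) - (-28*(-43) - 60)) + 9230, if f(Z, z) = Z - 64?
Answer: 8138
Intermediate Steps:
f(Z, z) = -64 + Z
(f(116, 124) - (-28*(-43) - 60)) + 9230 = ((-64 + 116) - (-28*(-43) - 60)) + 9230 = (52 - (1204 - 60)) + 9230 = (52 - 1*1144) + 9230 = (52 - 1144) + 9230 = -1092 + 9230 = 8138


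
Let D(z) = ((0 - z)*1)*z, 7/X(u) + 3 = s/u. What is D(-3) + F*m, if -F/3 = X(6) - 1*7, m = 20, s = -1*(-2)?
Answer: 1137/2 ≈ 568.50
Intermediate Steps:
s = 2
X(u) = 7/(-3 + 2/u)
D(z) = -z² (D(z) = (-z*1)*z = (-z)*z = -z²)
F = 231/8 (F = -3*(-7*6/(-2 + 3*6) - 1*7) = -3*(-7*6/(-2 + 18) - 7) = -3*(-7*6/16 - 7) = -3*(-7*6*1/16 - 7) = -3*(-21/8 - 7) = -3*(-77/8) = 231/8 ≈ 28.875)
D(-3) + F*m = -1*(-3)² + (231/8)*20 = -1*9 + 1155/2 = -9 + 1155/2 = 1137/2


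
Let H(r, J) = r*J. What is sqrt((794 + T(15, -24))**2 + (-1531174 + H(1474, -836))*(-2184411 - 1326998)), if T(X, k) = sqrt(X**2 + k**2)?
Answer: sqrt(9703561695379 + 4764*sqrt(89)) ≈ 3.1151e+6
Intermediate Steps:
H(r, J) = J*r
sqrt((794 + T(15, -24))**2 + (-1531174 + H(1474, -836))*(-2184411 - 1326998)) = sqrt((794 + sqrt(15**2 + (-24)**2))**2 + (-1531174 - 836*1474)*(-2184411 - 1326998)) = sqrt((794 + sqrt(225 + 576))**2 + (-1531174 - 1232264)*(-3511409)) = sqrt((794 + sqrt(801))**2 - 2763438*(-3511409)) = sqrt((794 + 3*sqrt(89))**2 + 9703561064142) = sqrt(9703561064142 + (794 + 3*sqrt(89))**2)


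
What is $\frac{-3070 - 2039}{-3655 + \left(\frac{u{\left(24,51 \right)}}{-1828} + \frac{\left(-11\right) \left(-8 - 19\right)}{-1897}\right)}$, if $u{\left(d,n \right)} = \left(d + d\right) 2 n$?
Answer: $\frac{4429140261}{3171083152} \approx 1.3967$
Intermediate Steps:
$u{\left(d,n \right)} = 4 d n$ ($u{\left(d,n \right)} = 2 d 2 n = 4 d n$)
$\frac{-3070 - 2039}{-3655 + \left(\frac{u{\left(24,51 \right)}}{-1828} + \frac{\left(-11\right) \left(-8 - 19\right)}{-1897}\right)} = \frac{-3070 - 2039}{-3655 + \left(\frac{4 \cdot 24 \cdot 51}{-1828} + \frac{\left(-11\right) \left(-8 - 19\right)}{-1897}\right)} = - \frac{5109}{-3655 + \left(4896 \left(- \frac{1}{1828}\right) + \left(-11\right) \left(-27\right) \left(- \frac{1}{1897}\right)\right)} = - \frac{5109}{-3655 + \left(- \frac{1224}{457} + 297 \left(- \frac{1}{1897}\right)\right)} = - \frac{5109}{-3655 - \frac{2457657}{866929}} = - \frac{5109}{- \frac{3171083152}{866929}} = \left(-5109\right) \left(- \frac{866929}{3171083152}\right) = \frac{4429140261}{3171083152}$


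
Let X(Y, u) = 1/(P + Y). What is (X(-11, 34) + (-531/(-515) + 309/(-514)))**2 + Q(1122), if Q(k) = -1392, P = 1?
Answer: -24382935121904/17517846025 ≈ -1391.9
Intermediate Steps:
X(Y, u) = 1/(1 + Y)
(X(-11, 34) + (-531/(-515) + 309/(-514)))**2 + Q(1122) = (1/(1 - 11) + (-531/(-515) + 309/(-514)))**2 - 1392 = (1/(-10) + (-531*(-1/515) + 309*(-1/514)))**2 - 1392 = (-1/10 + (531/515 - 309/514))**2 - 1392 = (-1/10 + 113799/264710)**2 - 1392 = (43664/132355)**2 - 1392 = 1906544896/17517846025 - 1392 = -24382935121904/17517846025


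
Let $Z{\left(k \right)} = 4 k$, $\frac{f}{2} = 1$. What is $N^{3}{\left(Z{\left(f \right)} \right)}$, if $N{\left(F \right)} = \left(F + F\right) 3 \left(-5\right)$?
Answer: $-13824000$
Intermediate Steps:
$f = 2$ ($f = 2 \cdot 1 = 2$)
$N{\left(F \right)} = - 30 F$ ($N{\left(F \right)} = 2 F 3 \left(-5\right) = 6 F \left(-5\right) = - 30 F$)
$N^{3}{\left(Z{\left(f \right)} \right)} = \left(- 30 \cdot 4 \cdot 2\right)^{3} = \left(\left(-30\right) 8\right)^{3} = \left(-240\right)^{3} = -13824000$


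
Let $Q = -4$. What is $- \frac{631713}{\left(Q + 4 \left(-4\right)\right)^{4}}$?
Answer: $- \frac{631713}{160000} \approx -3.9482$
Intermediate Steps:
$- \frac{631713}{\left(Q + 4 \left(-4\right)\right)^{4}} = - \frac{631713}{\left(-4 + 4 \left(-4\right)\right)^{4}} = - \frac{631713}{\left(-4 - 16\right)^{4}} = - \frac{631713}{\left(-20\right)^{4}} = - \frac{631713}{160000}$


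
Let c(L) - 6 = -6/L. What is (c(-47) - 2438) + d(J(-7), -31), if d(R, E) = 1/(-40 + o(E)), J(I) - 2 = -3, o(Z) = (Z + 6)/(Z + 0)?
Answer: -138873527/57105 ≈ -2431.9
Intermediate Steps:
c(L) = 6 - 6/L
o(Z) = (6 + Z)/Z
J(I) = -1 (J(I) = 2 - 3 = -1)
d(R, E) = 1/(-40 + (6 + E)/E)
(c(-47) - 2438) + d(J(-7), -31) = ((6 - 6/(-47)) - 2438) - 1*(-31)/(-6 + 39*(-31)) = ((6 - 6*(-1/47)) - 2438) - 1*(-31)/(-6 - 1209) = ((6 + 6/47) - 2438) - 1*(-31)/(-1215) = (288/47 - 2438) - 1*(-31)*(-1/1215) = -114298/47 - 31/1215 = -138873527/57105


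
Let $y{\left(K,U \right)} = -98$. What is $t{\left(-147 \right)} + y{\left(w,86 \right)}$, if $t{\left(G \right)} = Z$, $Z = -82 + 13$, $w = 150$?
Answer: $-167$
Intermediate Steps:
$Z = -69$
$t{\left(G \right)} = -69$
$t{\left(-147 \right)} + y{\left(w,86 \right)} = -69 - 98 = -167$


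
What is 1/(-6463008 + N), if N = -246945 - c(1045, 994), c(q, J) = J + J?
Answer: -1/6711941 ≈ -1.4899e-7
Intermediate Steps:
c(q, J) = 2*J
N = -248933 (N = -246945 - 2*994 = -246945 - 1*1988 = -246945 - 1988 = -248933)
1/(-6463008 + N) = 1/(-6463008 - 248933) = 1/(-6711941) = -1/6711941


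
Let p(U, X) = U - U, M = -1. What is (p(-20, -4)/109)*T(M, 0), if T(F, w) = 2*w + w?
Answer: 0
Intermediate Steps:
T(F, w) = 3*w
p(U, X) = 0
(p(-20, -4)/109)*T(M, 0) = (0/109)*(3*0) = (0*(1/109))*0 = 0*0 = 0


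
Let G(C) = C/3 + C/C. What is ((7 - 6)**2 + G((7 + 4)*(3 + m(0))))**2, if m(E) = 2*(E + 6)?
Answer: 3249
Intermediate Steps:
m(E) = 12 + 2*E (m(E) = 2*(6 + E) = 12 + 2*E)
G(C) = 1 + C/3 (G(C) = C*(1/3) + 1 = C/3 + 1 = 1 + C/3)
((7 - 6)**2 + G((7 + 4)*(3 + m(0))))**2 = ((7 - 6)**2 + (1 + ((7 + 4)*(3 + (12 + 2*0)))/3))**2 = (1**2 + (1 + (11*(3 + (12 + 0)))/3))**2 = (1 + (1 + (11*(3 + 12))/3))**2 = (1 + (1 + (11*15)/3))**2 = (1 + (1 + (1/3)*165))**2 = (1 + (1 + 55))**2 = (1 + 56)**2 = 57**2 = 3249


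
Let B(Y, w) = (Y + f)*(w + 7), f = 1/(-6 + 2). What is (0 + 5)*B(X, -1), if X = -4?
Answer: -255/2 ≈ -127.50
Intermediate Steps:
f = -1/4 (f = 1/(-4) = -1/4 ≈ -0.25000)
B(Y, w) = (7 + w)*(-1/4 + Y) (B(Y, w) = (Y - 1/4)*(w + 7) = (-1/4 + Y)*(7 + w) = (7 + w)*(-1/4 + Y))
(0 + 5)*B(X, -1) = (0 + 5)*(-7/4 + 7*(-4) - 1/4*(-1) - 4*(-1)) = 5*(-7/4 - 28 + 1/4 + 4) = 5*(-51/2) = -255/2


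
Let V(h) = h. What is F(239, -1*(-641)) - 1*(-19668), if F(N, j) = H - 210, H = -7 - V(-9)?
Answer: 19460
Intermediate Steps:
H = 2 (H = -7 - 1*(-9) = -7 + 9 = 2)
F(N, j) = -208 (F(N, j) = 2 - 210 = -208)
F(239, -1*(-641)) - 1*(-19668) = -208 - 1*(-19668) = -208 + 19668 = 19460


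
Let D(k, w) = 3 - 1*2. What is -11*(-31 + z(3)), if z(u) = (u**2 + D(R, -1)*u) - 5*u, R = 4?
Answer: 374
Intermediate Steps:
D(k, w) = 1 (D(k, w) = 3 - 2 = 1)
z(u) = u**2 - 4*u (z(u) = (u**2 + 1*u) - 5*u = (u**2 + u) - 5*u = (u + u**2) - 5*u = u**2 - 4*u)
-11*(-31 + z(3)) = -11*(-31 + 3*(-4 + 3)) = -11*(-31 + 3*(-1)) = -11*(-31 - 3) = -11*(-34) = 374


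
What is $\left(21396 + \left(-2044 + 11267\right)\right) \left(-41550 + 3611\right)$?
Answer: $-1161654241$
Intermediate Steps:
$\left(21396 + \left(-2044 + 11267\right)\right) \left(-41550 + 3611\right) = \left(21396 + 9223\right) \left(-37939\right) = 30619 \left(-37939\right) = -1161654241$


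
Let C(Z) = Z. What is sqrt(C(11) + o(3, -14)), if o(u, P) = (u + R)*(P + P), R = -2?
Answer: I*sqrt(17) ≈ 4.1231*I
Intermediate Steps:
o(u, P) = 2*P*(-2 + u) (o(u, P) = (u - 2)*(P + P) = (-2 + u)*(2*P) = 2*P*(-2 + u))
sqrt(C(11) + o(3, -14)) = sqrt(11 + 2*(-14)*(-2 + 3)) = sqrt(11 + 2*(-14)*1) = sqrt(11 - 28) = sqrt(-17) = I*sqrt(17)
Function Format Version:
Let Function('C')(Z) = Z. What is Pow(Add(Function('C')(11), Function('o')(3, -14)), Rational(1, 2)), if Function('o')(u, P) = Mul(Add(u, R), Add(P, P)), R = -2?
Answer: Mul(I, Pow(17, Rational(1, 2))) ≈ Mul(4.1231, I)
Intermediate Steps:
Function('o')(u, P) = Mul(2, P, Add(-2, u)) (Function('o')(u, P) = Mul(Add(u, -2), Add(P, P)) = Mul(Add(-2, u), Mul(2, P)) = Mul(2, P, Add(-2, u)))
Pow(Add(Function('C')(11), Function('o')(3, -14)), Rational(1, 2)) = Pow(Add(11, Mul(2, -14, Add(-2, 3))), Rational(1, 2)) = Pow(Add(11, Mul(2, -14, 1)), Rational(1, 2)) = Pow(Add(11, -28), Rational(1, 2)) = Pow(-17, Rational(1, 2)) = Mul(I, Pow(17, Rational(1, 2)))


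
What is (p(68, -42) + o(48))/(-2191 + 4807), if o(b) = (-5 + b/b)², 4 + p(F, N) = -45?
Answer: -11/872 ≈ -0.012615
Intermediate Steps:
p(F, N) = -49 (p(F, N) = -4 - 45 = -49)
o(b) = 16 (o(b) = (-5 + 1)² = (-4)² = 16)
(p(68, -42) + o(48))/(-2191 + 4807) = (-49 + 16)/(-2191 + 4807) = -33/2616 = -33*1/2616 = -11/872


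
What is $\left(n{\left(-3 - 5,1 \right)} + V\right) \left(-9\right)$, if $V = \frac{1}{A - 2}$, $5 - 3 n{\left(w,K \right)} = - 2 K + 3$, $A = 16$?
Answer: $- \frac{177}{14} \approx -12.643$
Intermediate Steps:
$n{\left(w,K \right)} = \frac{2}{3} + \frac{2 K}{3}$ ($n{\left(w,K \right)} = \frac{5}{3} - \frac{- 2 K + 3}{3} = \frac{5}{3} - \frac{3 - 2 K}{3} = \frac{5}{3} + \left(-1 + \frac{2 K}{3}\right) = \frac{2}{3} + \frac{2 K}{3}$)
$V = \frac{1}{14}$ ($V = \frac{1}{16 - 2} = \frac{1}{14} \approx 0.071429$)
$\left(n{\left(-3 - 5,1 \right)} + V\right) \left(-9\right) = \left(\left(\frac{2}{3} + \frac{2}{3} \cdot 1\right) + \frac{1}{14}\right) \left(-9\right) = \left(\left(\frac{2}{3} + \frac{2}{3}\right) + \frac{1}{14}\right) \left(-9\right) = \left(\frac{4}{3} + \frac{1}{14}\right) \left(-9\right) = \frac{59}{42} \left(-9\right) = - \frac{177}{14}$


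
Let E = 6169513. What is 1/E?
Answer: 1/6169513 ≈ 1.6209e-7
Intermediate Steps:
1/E = 1/6169513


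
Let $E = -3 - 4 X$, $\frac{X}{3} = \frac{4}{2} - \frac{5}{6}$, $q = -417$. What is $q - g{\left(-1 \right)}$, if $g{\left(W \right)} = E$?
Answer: $-400$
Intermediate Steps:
$X = \frac{7}{2}$ ($X = 3 \left(\frac{4}{2} - \frac{5}{6}\right) = 3 \left(4 \cdot \frac{1}{2} - \frac{5}{6}\right) = 3 \left(2 - \frac{5}{6}\right) = 3 \cdot \frac{7}{6} = \frac{7}{2} \approx 3.5$)
$E = -17$ ($E = -3 - 14 = -17$)
$g{\left(W \right)} = -17$
$q - g{\left(-1 \right)} = -417 - -17 = -417 + 17 = -400$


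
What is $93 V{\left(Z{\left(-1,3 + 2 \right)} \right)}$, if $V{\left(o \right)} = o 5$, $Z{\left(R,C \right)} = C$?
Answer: $2325$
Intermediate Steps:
$V{\left(o \right)} = 5 o$
$93 V{\left(Z{\left(-1,3 + 2 \right)} \right)} = 93 \cdot 5 \left(3 + 2\right) = 93 \cdot 5 \cdot 5 = 93 \cdot 25 = 2325$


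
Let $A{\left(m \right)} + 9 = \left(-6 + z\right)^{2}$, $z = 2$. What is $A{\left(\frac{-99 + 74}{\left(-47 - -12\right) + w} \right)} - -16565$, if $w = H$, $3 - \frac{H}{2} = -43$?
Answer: $16572$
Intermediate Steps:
$H = 92$ ($H = 6 - -86 = 6 + 86 = 92$)
$w = 92$
$A{\left(m \right)} = 7$ ($A{\left(m \right)} = -9 + \left(-6 + 2\right)^{2} = -9 + \left(-4\right)^{2} = -9 + 16 = 7$)
$A{\left(\frac{-99 + 74}{\left(-47 - -12\right) + w} \right)} - -16565 = 7 - -16565 = 7 + 16565 = 16572$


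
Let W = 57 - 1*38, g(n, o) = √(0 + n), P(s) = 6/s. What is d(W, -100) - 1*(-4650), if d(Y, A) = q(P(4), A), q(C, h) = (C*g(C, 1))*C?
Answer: 4650 + 9*√6/8 ≈ 4652.8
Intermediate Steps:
g(n, o) = √n
W = 19 (W = 57 - 38 = 19)
q(C, h) = C^(5/2) (q(C, h) = (C*√C)*C = C^(3/2)*C = C^(5/2))
d(Y, A) = 9*√6/8 (d(Y, A) = (6/4)^(5/2) = (6*(¼))^(5/2) = (3/2)^(5/2) = 9*√6/8)
d(W, -100) - 1*(-4650) = 9*√6/8 - 1*(-4650) = 9*√6/8 + 4650 = 4650 + 9*√6/8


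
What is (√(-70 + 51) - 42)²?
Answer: (42 - I*√19)² ≈ 1745.0 - 366.15*I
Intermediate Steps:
(√(-70 + 51) - 42)² = (√(-19) - 42)² = (I*√19 - 42)² = (-42 + I*√19)²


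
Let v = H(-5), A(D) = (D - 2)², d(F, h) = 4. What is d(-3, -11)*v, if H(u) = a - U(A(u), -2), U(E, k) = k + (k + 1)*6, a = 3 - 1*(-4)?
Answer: 60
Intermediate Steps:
a = 7 (a = 3 + 4 = 7)
A(D) = (-2 + D)²
U(E, k) = 6 + 7*k (U(E, k) = k + (1 + k)*6 = k + (6 + 6*k) = 6 + 7*k)
H(u) = 15 (H(u) = 7 - (6 + 7*(-2)) = 7 - (6 - 14) = 7 - 1*(-8) = 7 + 8 = 15)
v = 15
d(-3, -11)*v = 4*15 = 60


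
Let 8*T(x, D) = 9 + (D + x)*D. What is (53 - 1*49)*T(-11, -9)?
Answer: 189/2 ≈ 94.500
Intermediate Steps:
T(x, D) = 9/8 + D*(D + x)/8 (T(x, D) = (9 + (D + x)*D)/8 = (9 + D*(D + x))/8 = 9/8 + D*(D + x)/8)
(53 - 1*49)*T(-11, -9) = (53 - 1*49)*(9/8 + (1/8)*(-9)**2 + (1/8)*(-9)*(-11)) = (53 - 49)*(9/8 + (1/8)*81 + 99/8) = 4*(9/8 + 81/8 + 99/8) = 4*(189/8) = 189/2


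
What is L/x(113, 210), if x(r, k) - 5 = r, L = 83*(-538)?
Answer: -22327/59 ≈ -378.42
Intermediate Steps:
L = -44654
x(r, k) = 5 + r
L/x(113, 210) = -44654/(5 + 113) = -44654/118 = -44654*1/118 = -22327/59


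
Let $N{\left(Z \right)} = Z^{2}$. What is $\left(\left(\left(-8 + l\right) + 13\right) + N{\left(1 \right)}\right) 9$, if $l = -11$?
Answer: $-45$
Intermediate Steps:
$\left(\left(\left(-8 + l\right) + 13\right) + N{\left(1 \right)}\right) 9 = \left(\left(\left(-8 - 11\right) + 13\right) + 1^{2}\right) 9 = \left(\left(-19 + 13\right) + 1\right) 9 = \left(-6 + 1\right) 9 = \left(-5\right) 9 = -45$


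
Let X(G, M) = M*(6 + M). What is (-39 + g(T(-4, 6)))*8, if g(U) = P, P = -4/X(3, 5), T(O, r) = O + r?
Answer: -17192/55 ≈ -312.58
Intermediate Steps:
P = -4/55 (P = -4*1/(5*(6 + 5)) = -4/(5*11) = -4/55 ≈ -0.072727)
g(U) = -4/55
(-39 + g(T(-4, 6)))*8 = (-39 - 4/55)*8 = -2149/55*8 = -17192/55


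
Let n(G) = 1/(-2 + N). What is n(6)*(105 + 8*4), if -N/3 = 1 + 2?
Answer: -137/11 ≈ -12.455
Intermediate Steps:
N = -9 (N = -3*(1 + 2) = -3*3 = -9)
n(G) = -1/11 (n(G) = 1/(-2 - 9) = 1/(-11) = -1/11)
n(6)*(105 + 8*4) = -(105 + 8*4)/11 = -(105 + 32)/11 = -1/11*137 = -137/11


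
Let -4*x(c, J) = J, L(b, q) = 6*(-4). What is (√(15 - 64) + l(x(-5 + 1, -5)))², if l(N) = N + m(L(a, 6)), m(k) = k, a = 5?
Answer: 7497/16 - 637*I/2 ≈ 468.56 - 318.5*I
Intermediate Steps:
L(b, q) = -24
x(c, J) = -J/4
l(N) = -24 + N (l(N) = N - 24 = -24 + N)
(√(15 - 64) + l(x(-5 + 1, -5)))² = (√(15 - 64) + (-24 - ¼*(-5)))² = (√(-49) + (-24 + 5/4))² = (7*I - 91/4)² = (-91/4 + 7*I)²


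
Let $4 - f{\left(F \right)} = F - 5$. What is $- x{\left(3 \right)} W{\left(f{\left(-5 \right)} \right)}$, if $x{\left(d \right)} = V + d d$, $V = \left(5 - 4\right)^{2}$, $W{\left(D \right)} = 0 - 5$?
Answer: $50$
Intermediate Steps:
$f{\left(F \right)} = 9 - F$ ($f{\left(F \right)} = 4 - \left(F - 5\right) = 4 - \left(-5 + F\right) = 9 - F$)
$W{\left(D \right)} = -5$ ($W{\left(D \right)} = 0 - 5 = -5$)
$V = 1$ ($V = 1^{2} = 1$)
$x{\left(d \right)} = 1 + d^{2}$ ($x{\left(d \right)} = 1 + d d = 1 + d^{2}$)
$- x{\left(3 \right)} W{\left(f{\left(-5 \right)} \right)} = - (1 + 3^{2}) \left(-5\right) = - (1 + 9) \left(-5\right) = \left(-1\right) 10 \left(-5\right) = \left(-10\right) \left(-5\right) = 50$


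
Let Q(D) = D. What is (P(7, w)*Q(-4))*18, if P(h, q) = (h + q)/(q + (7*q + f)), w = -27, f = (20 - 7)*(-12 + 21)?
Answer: -160/11 ≈ -14.545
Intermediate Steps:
f = 117 (f = 13*9 = 117)
P(h, q) = (h + q)/(117 + 8*q) (P(h, q) = (h + q)/(q + (7*q + 117)) = (h + q)/(q + (117 + 7*q)) = (h + q)/(117 + 8*q))
(P(7, w)*Q(-4))*18 = (((7 - 27)/(117 + 8*(-27)))*(-4))*18 = ((-20/(117 - 216))*(-4))*18 = ((-20/(-99))*(-4))*18 = (-1/99*(-20)*(-4))*18 = ((20/99)*(-4))*18 = -80/99*18 = -160/11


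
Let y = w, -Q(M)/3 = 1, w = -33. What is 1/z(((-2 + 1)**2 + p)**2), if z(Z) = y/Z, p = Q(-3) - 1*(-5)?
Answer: -3/11 ≈ -0.27273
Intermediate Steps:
Q(M) = -3 (Q(M) = -3*1 = -3)
y = -33
p = 2 (p = -3 - 1*(-5) = -3 + 5 = 2)
z(Z) = -33/Z
1/z(((-2 + 1)**2 + p)**2) = 1/(-33/((-2 + 1)**2 + 2)**2) = 1/(-33/((-1)**2 + 2)**2) = 1/(-33/(1 + 2)**2) = 1/(-33/(3**2)) = 1/(-33/9) = 1/(-33*1/9) = 1/(-11/3) = -3/11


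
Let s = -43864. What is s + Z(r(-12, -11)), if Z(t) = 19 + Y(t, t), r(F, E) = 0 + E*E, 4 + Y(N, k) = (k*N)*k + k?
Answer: 1727833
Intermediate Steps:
Y(N, k) = -4 + k + N*k² (Y(N, k) = -4 + ((k*N)*k + k) = -4 + ((N*k)*k + k) = -4 + (N*k² + k) = -4 + (k + N*k²) = -4 + k + N*k²)
r(F, E) = E² (r(F, E) = 0 + E² = E²)
Z(t) = 15 + t + t³ (Z(t) = 19 + (-4 + t + t*t²) = 19 + (-4 + t + t³) = 15 + t + t³)
s + Z(r(-12, -11)) = -43864 + (15 + (-11)² + ((-11)²)³) = -43864 + (15 + 121 + 121³) = -43864 + (15 + 121 + 1771561) = -43864 + 1771697 = 1727833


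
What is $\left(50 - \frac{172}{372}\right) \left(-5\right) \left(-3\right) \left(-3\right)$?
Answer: $- \frac{69105}{31} \approx -2229.2$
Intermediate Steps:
$\left(50 - \frac{172}{372}\right) \left(-5\right) \left(-3\right) \left(-3\right) = \left(50 - 172 \cdot \frac{1}{372}\right) 15 \left(-3\right) = \left(50 - \frac{43}{93}\right) \left(-45\right) = \frac{4607}{93} \left(-45\right) = - \frac{69105}{31}$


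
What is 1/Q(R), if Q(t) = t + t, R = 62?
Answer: 1/124 ≈ 0.0080645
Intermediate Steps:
Q(t) = 2*t
1/Q(R) = 1/(2*62) = 1/124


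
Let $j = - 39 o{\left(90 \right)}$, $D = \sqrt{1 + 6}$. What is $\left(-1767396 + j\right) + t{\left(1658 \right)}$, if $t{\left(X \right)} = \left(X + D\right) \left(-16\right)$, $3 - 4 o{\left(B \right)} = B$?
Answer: $- \frac{7172303}{4} - 16 \sqrt{7} \approx -1.7931 \cdot 10^{6}$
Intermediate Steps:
$D = \sqrt{7} \approx 2.6458$
$o{\left(B \right)} = \frac{3}{4} - \frac{B}{4}$
$t{\left(X \right)} = - 16 X - 16 \sqrt{7}$ ($t{\left(X \right)} = \left(X + \sqrt{7}\right) \left(-16\right) = - 16 X - 16 \sqrt{7}$)
$j = \frac{3393}{4}$ ($j = - 39 \left(\frac{3}{4} - \frac{45}{2}\right) = \left(-39\right) \left(- \frac{87}{4}\right) = \frac{3393}{4} \approx 848.25$)
$\left(-1767396 + j\right) + t{\left(1658 \right)} = \left(-1767396 + \frac{3393}{4}\right) - \left(26528 + 16 \sqrt{7}\right) = - \frac{7066191}{4} - \left(26528 + 16 \sqrt{7}\right) = - \frac{7172303}{4} - 16 \sqrt{7}$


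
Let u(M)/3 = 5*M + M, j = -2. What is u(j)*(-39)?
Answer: 1404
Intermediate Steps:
u(M) = 18*M (u(M) = 3*(5*M + M) = 3*(6*M) = 18*M)
u(j)*(-39) = (18*(-2))*(-39) = -36*(-39) = 1404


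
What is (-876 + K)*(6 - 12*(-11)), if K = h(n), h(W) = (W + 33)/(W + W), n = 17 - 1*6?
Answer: -120612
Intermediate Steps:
n = 11 (n = 17 - 6 = 11)
h(W) = (33 + W)/(2*W) (h(W) = (33 + W)/((2*W)) = (33 + W)*(1/(2*W)) = (33 + W)/(2*W))
K = 2 (K = (1/2)*(33 + 11)/11 = (1/2)*(1/11)*44 = 2)
(-876 + K)*(6 - 12*(-11)) = (-876 + 2)*(6 - 12*(-11)) = -874*(6 + 132) = -874*138 = -120612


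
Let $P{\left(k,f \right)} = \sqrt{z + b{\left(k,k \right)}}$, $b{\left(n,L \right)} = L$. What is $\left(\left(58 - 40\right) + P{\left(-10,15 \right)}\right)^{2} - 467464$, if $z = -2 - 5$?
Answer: $-467157 + 36 i \sqrt{17} \approx -4.6716 \cdot 10^{5} + 148.43 i$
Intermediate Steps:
$z = -7$ ($z = -2 - 5 = -7$)
$P{\left(k,f \right)} = \sqrt{-7 + k}$
$\left(\left(58 - 40\right) + P{\left(-10,15 \right)}\right)^{2} - 467464 = \left(\left(58 - 40\right) + \sqrt{-7 - 10}\right)^{2} - 467464 = \left(\left(58 - 40\right) + \sqrt{-17}\right)^{2} - 467464 = \left(18 + i \sqrt{17}\right)^{2} - 467464 = -467464 + \left(18 + i \sqrt{17}\right)^{2}$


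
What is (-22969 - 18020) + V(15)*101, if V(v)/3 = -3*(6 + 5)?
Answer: -50988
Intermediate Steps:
V(v) = -99 (V(v) = 3*(-3*(6 + 5)) = 3*(-3*11) = 3*(-33) = -99)
(-22969 - 18020) + V(15)*101 = (-22969 - 18020) - 99*101 = -40989 - 9999 = -50988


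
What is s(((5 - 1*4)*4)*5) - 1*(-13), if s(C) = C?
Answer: 33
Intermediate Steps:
s(((5 - 1*4)*4)*5) - 1*(-13) = ((5 - 1*4)*4)*5 - 1*(-13) = ((5 - 4)*4)*5 + 13 = (1*4)*5 + 13 = 4*5 + 13 = 20 + 13 = 33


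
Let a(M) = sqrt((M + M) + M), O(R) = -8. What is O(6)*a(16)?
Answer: -32*sqrt(3) ≈ -55.426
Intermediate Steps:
a(M) = sqrt(3)*sqrt(M) (a(M) = sqrt(2*M + M) = sqrt(3*M) = sqrt(3)*sqrt(M))
O(6)*a(16) = -8*sqrt(3)*sqrt(16) = -8*sqrt(3)*4 = -32*sqrt(3)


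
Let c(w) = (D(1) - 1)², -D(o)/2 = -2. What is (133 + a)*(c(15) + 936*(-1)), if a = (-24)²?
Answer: -657243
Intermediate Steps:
D(o) = 4 (D(o) = -2*(-2) = 4)
a = 576
c(w) = 9 (c(w) = (4 - 1)² = 3² = 9)
(133 + a)*(c(15) + 936*(-1)) = (133 + 576)*(9 + 936*(-1)) = 709*(9 - 936) = 709*(-927) = -657243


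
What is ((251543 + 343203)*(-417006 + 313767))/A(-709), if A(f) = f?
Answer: 61400982294/709 ≈ 8.6602e+7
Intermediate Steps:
((251543 + 343203)*(-417006 + 313767))/A(-709) = ((251543 + 343203)*(-417006 + 313767))/(-709) = (594746*(-103239))*(-1/709) = -61400982294*(-1/709) = 61400982294/709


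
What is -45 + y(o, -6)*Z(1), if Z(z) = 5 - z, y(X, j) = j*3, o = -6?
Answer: -117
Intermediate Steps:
y(X, j) = 3*j
-45 + y(o, -6)*Z(1) = -45 + (3*(-6))*(5 - 1*1) = -45 - 18*(5 - 1) = -45 - 18*4 = -45 - 72 = -117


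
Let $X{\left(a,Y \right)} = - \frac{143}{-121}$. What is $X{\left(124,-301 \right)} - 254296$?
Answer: $- \frac{2797243}{11} \approx -2.5429 \cdot 10^{5}$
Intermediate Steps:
$X{\left(a,Y \right)} = \frac{13}{11}$ ($X{\left(a,Y \right)} = \left(-143\right) \left(- \frac{1}{121}\right) = \frac{13}{11}$)
$X{\left(124,-301 \right)} - 254296 = \frac{13}{11} - 254296 = - \frac{2797243}{11}$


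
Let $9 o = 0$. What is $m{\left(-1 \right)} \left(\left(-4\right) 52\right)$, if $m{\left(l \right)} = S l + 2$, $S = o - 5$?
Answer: $-1456$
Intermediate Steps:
$o = 0$ ($o = \frac{1}{9} \cdot 0 = 0$)
$S = -5$ ($S = 0 - 5 = -5$)
$m{\left(l \right)} = 2 - 5 l$ ($m{\left(l \right)} = - 5 l + 2 = 2 - 5 l$)
$m{\left(-1 \right)} \left(\left(-4\right) 52\right) = \left(2 - -5\right) \left(\left(-4\right) 52\right) = \left(2 + 5\right) \left(-208\right) = 7 \left(-208\right) = -1456$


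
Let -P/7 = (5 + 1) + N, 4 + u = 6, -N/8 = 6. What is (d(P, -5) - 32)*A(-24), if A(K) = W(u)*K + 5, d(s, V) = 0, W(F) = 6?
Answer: 4448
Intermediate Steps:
N = -48 (N = -8*6 = -48)
u = 2 (u = -4 + 6 = 2)
P = 294 (P = -7*((5 + 1) - 48) = -7*(6 - 48) = -7*(-42) = 294)
A(K) = 5 + 6*K (A(K) = 6*K + 5 = 5 + 6*K)
(d(P, -5) - 32)*A(-24) = (0 - 32)*(5 + 6*(-24)) = -32*(5 - 144) = -32*(-139) = 4448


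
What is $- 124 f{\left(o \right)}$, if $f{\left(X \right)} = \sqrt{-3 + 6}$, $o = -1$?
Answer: $- 124 \sqrt{3} \approx -214.77$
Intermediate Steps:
$f{\left(X \right)} = \sqrt{3}$
$- 124 f{\left(o \right)} = - 124 \sqrt{3}$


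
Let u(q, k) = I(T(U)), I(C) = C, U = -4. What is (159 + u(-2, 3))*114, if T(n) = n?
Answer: 17670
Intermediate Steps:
u(q, k) = -4
(159 + u(-2, 3))*114 = (159 - 4)*114 = 155*114 = 17670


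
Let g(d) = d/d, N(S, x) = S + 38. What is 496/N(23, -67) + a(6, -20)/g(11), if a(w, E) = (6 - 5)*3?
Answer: 679/61 ≈ 11.131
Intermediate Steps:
N(S, x) = 38 + S
g(d) = 1
a(w, E) = 3 (a(w, E) = 1*3 = 3)
496/N(23, -67) + a(6, -20)/g(11) = 496/(38 + 23) + 3/1 = 496/61 + 3*1 = 496*(1/61) + 3 = 496/61 + 3 = 679/61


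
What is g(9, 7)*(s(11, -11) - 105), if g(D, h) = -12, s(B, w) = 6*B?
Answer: 468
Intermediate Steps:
g(9, 7)*(s(11, -11) - 105) = -12*(6*11 - 105) = -12*(66 - 105) = -12*(-39) = 468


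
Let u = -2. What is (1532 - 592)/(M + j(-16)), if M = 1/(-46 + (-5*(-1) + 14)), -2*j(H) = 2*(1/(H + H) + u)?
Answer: 812160/1723 ≈ 471.36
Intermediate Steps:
j(H) = 2 - 1/(2*H) (j(H) = -(1/(H + H) - 2) = -(1/(2*H) - 2) = -(-2 + 1/(2*H)) = -(-4 + 1/H)/2 = 2 - 1/(2*H))
M = -1/27 (M = 1/(-46 + (5 + 14)) = 1/(-46 + 19) = 1/(-27) = -1/27 ≈ -0.037037)
(1532 - 592)/(M + j(-16)) = (1532 - 592)/(-1/27 + (2 - ½/(-16))) = 940/(-1/27 + (2 - ½*(-1/16))) = 940/(-1/27 + (2 + 1/32)) = 940/(-1/27 + 65/32) = 940/(1723/864) = 940*(864/1723) = 812160/1723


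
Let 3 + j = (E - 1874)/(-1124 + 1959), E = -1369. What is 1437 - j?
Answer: 1205643/835 ≈ 1443.9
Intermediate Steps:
j = -5748/835 (j = -3 + (-1369 - 1874)/(-1124 + 1959) = -3 - 3243/835 = -5748/835 ≈ -6.8838)
1437 - j = 1437 - 1*(-5748/835) = 1437 + 5748/835 = 1205643/835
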